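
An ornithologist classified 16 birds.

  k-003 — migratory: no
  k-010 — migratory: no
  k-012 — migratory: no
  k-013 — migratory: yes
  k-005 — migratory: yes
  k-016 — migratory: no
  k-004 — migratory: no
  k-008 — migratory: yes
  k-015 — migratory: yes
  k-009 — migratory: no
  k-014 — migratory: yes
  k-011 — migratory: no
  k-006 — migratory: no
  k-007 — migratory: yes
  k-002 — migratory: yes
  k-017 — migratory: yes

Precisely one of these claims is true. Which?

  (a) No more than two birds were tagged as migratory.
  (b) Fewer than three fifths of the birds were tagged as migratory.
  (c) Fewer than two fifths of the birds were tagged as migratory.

|A| = 16, |A ∩ B| = 8, |A ∖ B| = 8.
(a) requires |A ∩ B| ≤ 2: false.
(b) requires |A ∩ B| / |A| < 3/5: true.
(c) requires |A ∩ B| / |A| < 2/5: false.

(b)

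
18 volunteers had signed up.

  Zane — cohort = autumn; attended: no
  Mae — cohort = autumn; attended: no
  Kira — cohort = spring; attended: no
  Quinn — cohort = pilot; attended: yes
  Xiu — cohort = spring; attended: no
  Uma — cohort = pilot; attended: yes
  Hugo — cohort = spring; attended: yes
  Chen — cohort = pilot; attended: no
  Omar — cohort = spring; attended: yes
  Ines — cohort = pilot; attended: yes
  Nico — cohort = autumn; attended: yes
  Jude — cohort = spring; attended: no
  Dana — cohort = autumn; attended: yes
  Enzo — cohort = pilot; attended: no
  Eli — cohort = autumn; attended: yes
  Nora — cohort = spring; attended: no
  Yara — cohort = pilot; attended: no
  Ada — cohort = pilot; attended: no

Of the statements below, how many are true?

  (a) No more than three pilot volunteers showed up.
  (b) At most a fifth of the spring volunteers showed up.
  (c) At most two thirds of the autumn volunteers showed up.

(a) pilot: |A| = 7, |A ∩ B| = 3; needs |A ∩ B| ≤ 3 — true.
(b) spring: |A| = 6, |A ∩ B| = 2; needs |A ∩ B| / |A| ≤ 1/5 — false.
(c) autumn: |A| = 5, |A ∩ B| = 3; needs |A ∩ B| / |A| ≤ 2/3 — true.

2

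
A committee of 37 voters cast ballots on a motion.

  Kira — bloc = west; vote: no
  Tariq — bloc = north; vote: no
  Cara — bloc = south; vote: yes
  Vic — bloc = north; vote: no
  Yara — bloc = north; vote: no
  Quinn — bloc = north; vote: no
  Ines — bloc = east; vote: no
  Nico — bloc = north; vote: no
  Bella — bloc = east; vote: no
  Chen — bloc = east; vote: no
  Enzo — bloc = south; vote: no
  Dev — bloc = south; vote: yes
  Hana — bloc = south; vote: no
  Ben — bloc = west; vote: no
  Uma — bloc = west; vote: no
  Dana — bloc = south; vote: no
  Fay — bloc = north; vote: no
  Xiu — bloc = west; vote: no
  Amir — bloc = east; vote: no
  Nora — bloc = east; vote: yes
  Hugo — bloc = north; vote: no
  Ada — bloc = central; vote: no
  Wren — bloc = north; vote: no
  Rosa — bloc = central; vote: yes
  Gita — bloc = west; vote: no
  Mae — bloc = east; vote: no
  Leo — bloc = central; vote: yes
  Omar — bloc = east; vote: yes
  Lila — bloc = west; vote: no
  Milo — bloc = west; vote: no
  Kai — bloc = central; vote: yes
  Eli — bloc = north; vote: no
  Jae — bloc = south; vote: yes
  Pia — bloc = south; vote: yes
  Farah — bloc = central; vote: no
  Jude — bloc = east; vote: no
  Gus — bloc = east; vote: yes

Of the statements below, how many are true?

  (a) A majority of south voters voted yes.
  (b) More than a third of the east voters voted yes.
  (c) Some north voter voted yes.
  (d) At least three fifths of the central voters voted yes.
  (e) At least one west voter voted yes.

(a) south: |A| = 7, |A ∩ B| = 4; needs |A ∩ B| > |A ∖ B| — true.
(b) east: |A| = 9, |A ∩ B| = 3; needs |A ∩ B| / |A| > 1/3 — false.
(c) north: |A| = 9, |A ∩ B| = 0; needs A ∩ B ≠ ∅ (|A ∩ B| ≥ 1) — false.
(d) central: |A| = 5, |A ∩ B| = 3; needs |A ∩ B| / |A| ≥ 3/5 — true.
(e) west: |A| = 7, |A ∩ B| = 0; needs A ∩ B ≠ ∅ (|A ∩ B| ≥ 1) — false.

2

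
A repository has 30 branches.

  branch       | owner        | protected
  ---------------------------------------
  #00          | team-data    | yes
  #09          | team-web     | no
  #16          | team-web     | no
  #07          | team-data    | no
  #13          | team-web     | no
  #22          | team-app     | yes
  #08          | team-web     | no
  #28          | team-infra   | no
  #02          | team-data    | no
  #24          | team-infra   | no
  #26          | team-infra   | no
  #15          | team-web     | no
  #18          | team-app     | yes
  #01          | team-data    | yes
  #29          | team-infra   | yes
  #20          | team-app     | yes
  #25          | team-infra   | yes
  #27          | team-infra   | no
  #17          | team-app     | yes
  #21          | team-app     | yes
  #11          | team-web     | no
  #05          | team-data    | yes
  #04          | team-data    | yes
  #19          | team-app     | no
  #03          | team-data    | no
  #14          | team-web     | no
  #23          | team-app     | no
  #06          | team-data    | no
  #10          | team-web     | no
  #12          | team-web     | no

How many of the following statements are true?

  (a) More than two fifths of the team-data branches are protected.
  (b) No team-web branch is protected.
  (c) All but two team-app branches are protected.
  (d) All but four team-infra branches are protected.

(a) team-data: |A| = 8, |A ∩ B| = 4; needs |A ∩ B| / |A| > 2/5 — true.
(b) team-web: |A| = 9, |A ∩ B| = 0; needs A ∩ B = ∅ (|A ∩ B| = 0) — true.
(c) team-app: |A| = 7, |A ∩ B| = 5; needs |A ∖ B| = 2 — true.
(d) team-infra: |A| = 6, |A ∩ B| = 2; needs |A ∖ B| = 4 — true.

4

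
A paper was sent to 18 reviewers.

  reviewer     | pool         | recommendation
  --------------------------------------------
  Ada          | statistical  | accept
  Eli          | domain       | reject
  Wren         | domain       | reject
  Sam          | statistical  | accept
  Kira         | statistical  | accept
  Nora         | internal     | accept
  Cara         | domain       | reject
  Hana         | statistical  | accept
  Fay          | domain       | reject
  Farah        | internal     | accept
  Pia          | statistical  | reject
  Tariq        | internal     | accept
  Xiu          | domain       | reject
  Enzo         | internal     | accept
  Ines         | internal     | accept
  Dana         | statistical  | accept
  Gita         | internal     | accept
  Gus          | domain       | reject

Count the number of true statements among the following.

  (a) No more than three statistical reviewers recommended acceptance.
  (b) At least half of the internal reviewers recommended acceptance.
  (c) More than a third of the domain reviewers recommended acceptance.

(a) statistical: |A| = 6, |A ∩ B| = 5; needs |A ∩ B| ≤ 3 — false.
(b) internal: |A| = 6, |A ∩ B| = 6; needs |A ∩ B| ≥ |A ∖ B| — true.
(c) domain: |A| = 6, |A ∩ B| = 0; needs |A ∩ B| / |A| > 1/3 — false.

1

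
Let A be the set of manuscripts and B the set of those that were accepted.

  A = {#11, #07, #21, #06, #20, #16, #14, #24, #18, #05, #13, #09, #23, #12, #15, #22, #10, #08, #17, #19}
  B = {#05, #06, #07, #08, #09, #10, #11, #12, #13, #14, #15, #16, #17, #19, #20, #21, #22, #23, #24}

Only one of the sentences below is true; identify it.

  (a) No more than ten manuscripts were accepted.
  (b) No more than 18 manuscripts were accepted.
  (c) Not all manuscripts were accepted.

|A| = 20, |A ∩ B| = 19, |A ∖ B| = 1.
(a) requires |A ∩ B| ≤ 10: false.
(b) requires |A ∩ B| ≤ 18: false.
(c) requires A ⊄ B (|A ∖ B| ≥ 1): true.

(c)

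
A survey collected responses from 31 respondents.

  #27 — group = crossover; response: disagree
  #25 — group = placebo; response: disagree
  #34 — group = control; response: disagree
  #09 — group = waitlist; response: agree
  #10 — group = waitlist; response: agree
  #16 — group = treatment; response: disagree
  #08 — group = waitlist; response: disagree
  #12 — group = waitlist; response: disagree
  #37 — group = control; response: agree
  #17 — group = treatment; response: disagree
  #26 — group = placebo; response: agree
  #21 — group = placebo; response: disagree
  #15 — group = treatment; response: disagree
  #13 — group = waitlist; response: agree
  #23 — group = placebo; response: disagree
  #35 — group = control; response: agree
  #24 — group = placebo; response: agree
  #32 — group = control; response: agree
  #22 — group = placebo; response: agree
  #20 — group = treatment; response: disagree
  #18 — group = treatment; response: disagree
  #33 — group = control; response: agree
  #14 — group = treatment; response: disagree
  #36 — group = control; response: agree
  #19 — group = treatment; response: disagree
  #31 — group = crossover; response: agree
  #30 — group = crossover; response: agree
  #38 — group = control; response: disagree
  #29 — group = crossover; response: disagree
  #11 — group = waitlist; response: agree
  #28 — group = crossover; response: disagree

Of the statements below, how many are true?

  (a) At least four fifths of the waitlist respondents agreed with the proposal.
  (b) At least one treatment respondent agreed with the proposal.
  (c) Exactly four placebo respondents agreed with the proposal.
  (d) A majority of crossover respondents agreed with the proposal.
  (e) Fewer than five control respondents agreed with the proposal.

0

(a) waitlist: |A| = 6, |A ∩ B| = 4; needs |A ∩ B| / |A| ≥ 4/5 — false.
(b) treatment: |A| = 7, |A ∩ B| = 0; needs A ∩ B ≠ ∅ (|A ∩ B| ≥ 1) — false.
(c) placebo: |A| = 6, |A ∩ B| = 3; needs |A ∩ B| = 4 — false.
(d) crossover: |A| = 5, |A ∩ B| = 2; needs |A ∩ B| > |A ∖ B| — false.
(e) control: |A| = 7, |A ∩ B| = 5; needs |A ∩ B| < 5 — false.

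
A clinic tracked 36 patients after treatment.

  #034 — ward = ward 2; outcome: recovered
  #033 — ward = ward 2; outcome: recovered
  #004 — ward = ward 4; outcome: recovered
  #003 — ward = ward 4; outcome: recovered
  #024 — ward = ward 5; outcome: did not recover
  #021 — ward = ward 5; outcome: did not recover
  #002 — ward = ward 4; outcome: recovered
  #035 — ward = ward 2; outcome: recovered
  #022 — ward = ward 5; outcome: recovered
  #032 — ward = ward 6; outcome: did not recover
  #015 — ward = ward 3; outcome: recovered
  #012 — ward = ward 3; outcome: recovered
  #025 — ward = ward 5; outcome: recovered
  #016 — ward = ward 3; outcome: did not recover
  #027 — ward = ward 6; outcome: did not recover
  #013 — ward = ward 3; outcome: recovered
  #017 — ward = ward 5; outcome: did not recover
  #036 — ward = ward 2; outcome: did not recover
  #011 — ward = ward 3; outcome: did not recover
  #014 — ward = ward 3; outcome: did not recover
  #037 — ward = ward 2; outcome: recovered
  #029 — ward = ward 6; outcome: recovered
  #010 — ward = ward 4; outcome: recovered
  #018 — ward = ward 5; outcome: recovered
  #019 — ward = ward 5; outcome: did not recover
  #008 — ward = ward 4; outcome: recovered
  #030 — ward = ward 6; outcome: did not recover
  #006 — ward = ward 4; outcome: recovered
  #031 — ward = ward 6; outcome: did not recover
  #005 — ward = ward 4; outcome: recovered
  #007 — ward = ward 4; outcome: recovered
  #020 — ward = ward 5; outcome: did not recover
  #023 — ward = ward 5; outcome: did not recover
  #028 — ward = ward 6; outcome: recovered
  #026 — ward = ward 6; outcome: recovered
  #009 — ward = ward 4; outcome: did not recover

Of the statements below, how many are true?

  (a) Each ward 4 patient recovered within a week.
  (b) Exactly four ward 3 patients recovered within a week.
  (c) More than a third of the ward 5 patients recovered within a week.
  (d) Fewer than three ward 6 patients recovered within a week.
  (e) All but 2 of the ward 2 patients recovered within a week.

(a) ward 4: |A| = 9, |A ∩ B| = 8; needs A ⊆ B, i.e. every element of A is in B (|A ∖ B| = 0) — false.
(b) ward 3: |A| = 6, |A ∩ B| = 3; needs |A ∩ B| = 4 — false.
(c) ward 5: |A| = 9, |A ∩ B| = 3; needs |A ∩ B| / |A| > 1/3 — false.
(d) ward 6: |A| = 7, |A ∩ B| = 3; needs |A ∩ B| < 3 — false.
(e) ward 2: |A| = 5, |A ∩ B| = 4; needs |A ∖ B| = 2 — false.

0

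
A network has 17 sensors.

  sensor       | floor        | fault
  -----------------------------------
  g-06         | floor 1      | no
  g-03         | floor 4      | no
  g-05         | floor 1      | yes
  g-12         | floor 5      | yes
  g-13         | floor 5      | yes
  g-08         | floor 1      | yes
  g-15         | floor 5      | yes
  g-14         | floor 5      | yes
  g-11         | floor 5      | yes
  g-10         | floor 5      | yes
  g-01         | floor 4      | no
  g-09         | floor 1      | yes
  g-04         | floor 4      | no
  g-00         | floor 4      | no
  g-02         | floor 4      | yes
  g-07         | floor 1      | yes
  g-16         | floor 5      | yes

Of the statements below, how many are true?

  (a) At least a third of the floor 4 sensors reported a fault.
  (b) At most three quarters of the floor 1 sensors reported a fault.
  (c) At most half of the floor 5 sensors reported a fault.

(a) floor 4: |A| = 5, |A ∩ B| = 1; needs |A ∩ B| / |A| ≥ 1/3 — false.
(b) floor 1: |A| = 5, |A ∩ B| = 4; needs |A ∩ B| / |A| ≤ 3/4 — false.
(c) floor 5: |A| = 7, |A ∩ B| = 7; needs |A ∩ B| ≤ |A ∖ B| — false.

0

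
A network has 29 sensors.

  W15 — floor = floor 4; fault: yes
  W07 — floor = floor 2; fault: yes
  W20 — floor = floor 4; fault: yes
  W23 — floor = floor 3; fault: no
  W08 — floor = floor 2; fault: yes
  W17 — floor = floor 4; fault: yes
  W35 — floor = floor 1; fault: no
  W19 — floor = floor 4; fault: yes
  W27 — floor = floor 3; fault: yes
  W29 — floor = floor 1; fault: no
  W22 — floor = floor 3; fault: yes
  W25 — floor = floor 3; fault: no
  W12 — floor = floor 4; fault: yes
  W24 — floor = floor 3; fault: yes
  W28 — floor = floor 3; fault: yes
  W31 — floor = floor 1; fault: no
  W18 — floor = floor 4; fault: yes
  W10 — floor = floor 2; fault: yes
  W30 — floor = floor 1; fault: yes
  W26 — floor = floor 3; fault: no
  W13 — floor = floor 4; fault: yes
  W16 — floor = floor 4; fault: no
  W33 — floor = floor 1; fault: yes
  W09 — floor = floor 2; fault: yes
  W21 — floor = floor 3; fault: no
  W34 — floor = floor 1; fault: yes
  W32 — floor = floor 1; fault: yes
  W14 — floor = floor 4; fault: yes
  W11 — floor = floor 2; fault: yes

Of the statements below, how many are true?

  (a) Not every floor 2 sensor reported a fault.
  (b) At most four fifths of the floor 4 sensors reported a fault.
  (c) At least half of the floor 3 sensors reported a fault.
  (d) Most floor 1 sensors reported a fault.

(a) floor 2: |A| = 5, |A ∩ B| = 5; needs A ⊄ B (|A ∖ B| ≥ 1) — false.
(b) floor 4: |A| = 9, |A ∩ B| = 8; needs |A ∩ B| / |A| ≤ 4/5 — false.
(c) floor 3: |A| = 8, |A ∩ B| = 4; needs |A ∩ B| ≥ |A ∖ B| — true.
(d) floor 1: |A| = 7, |A ∩ B| = 4; needs |A ∩ B| > |A ∖ B| — true.

2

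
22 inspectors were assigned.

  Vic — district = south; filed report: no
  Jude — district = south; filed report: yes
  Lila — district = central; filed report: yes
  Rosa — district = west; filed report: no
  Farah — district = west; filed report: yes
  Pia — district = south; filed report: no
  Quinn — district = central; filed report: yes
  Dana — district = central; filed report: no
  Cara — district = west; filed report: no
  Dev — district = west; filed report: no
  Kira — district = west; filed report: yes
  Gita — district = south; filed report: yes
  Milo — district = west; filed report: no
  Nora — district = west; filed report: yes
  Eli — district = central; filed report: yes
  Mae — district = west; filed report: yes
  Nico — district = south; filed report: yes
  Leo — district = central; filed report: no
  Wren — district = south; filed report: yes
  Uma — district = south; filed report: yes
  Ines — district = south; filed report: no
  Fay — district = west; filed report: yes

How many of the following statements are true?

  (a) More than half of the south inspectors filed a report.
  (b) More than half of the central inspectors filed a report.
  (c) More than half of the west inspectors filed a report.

(a) south: |A| = 8, |A ∩ B| = 5; needs |A ∩ B| > |A ∖ B| — true.
(b) central: |A| = 5, |A ∩ B| = 3; needs |A ∩ B| > |A ∖ B| — true.
(c) west: |A| = 9, |A ∩ B| = 5; needs |A ∩ B| > |A ∖ B| — true.

3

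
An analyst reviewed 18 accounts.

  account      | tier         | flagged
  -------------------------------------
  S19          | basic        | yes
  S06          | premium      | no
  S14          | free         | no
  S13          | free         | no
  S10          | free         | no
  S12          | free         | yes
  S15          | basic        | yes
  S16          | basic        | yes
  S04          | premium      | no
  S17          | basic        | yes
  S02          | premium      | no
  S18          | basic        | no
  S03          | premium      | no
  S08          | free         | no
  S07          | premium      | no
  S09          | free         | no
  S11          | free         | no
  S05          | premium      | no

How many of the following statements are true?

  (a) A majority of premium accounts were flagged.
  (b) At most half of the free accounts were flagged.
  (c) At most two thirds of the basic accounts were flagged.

1

(a) premium: |A| = 6, |A ∩ B| = 0; needs |A ∩ B| > |A ∖ B| — false.
(b) free: |A| = 7, |A ∩ B| = 1; needs |A ∩ B| ≤ |A ∖ B| — true.
(c) basic: |A| = 5, |A ∩ B| = 4; needs |A ∩ B| / |A| ≤ 2/3 — false.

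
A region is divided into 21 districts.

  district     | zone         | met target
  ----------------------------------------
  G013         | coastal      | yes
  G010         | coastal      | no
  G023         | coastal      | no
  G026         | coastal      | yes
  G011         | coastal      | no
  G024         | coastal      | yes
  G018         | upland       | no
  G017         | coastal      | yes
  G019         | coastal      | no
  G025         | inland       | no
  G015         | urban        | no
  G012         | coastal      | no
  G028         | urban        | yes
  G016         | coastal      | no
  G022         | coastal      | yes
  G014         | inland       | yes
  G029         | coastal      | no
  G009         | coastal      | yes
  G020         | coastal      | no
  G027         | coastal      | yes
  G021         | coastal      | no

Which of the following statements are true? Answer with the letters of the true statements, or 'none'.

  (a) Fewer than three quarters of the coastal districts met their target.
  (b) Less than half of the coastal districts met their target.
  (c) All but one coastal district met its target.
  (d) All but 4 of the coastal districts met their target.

(a), (b)

|A| = 16, |A ∩ B| = 7, |A ∖ B| = 9.
(a) |A ∩ B| / |A| < 3/4: holds.
(b) |A ∩ B| < |A ∖ B|: holds.
(c) |A ∖ B| = 1: fails.
(d) |A ∖ B| = 4: fails.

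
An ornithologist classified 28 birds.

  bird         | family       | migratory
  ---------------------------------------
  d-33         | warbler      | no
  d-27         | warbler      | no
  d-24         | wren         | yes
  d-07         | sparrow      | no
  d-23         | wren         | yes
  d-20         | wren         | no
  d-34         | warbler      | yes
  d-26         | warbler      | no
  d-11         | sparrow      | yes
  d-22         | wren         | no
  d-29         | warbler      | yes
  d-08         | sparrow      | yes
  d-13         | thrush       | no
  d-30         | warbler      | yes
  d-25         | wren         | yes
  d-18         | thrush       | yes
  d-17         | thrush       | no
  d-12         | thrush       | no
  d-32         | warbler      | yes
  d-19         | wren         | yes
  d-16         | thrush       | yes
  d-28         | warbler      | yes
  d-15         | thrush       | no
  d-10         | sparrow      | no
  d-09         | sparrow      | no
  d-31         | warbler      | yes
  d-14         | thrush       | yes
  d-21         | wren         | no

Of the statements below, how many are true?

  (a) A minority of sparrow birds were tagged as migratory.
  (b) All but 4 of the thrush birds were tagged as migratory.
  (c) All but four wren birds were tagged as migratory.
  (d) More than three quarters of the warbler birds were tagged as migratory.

(a) sparrow: |A| = 5, |A ∩ B| = 2; needs |A ∩ B| < |A ∖ B| — true.
(b) thrush: |A| = 7, |A ∩ B| = 3; needs |A ∖ B| = 4 — true.
(c) wren: |A| = 7, |A ∩ B| = 4; needs |A ∖ B| = 4 — false.
(d) warbler: |A| = 9, |A ∩ B| = 6; needs |A ∩ B| / |A| > 3/4 — false.

2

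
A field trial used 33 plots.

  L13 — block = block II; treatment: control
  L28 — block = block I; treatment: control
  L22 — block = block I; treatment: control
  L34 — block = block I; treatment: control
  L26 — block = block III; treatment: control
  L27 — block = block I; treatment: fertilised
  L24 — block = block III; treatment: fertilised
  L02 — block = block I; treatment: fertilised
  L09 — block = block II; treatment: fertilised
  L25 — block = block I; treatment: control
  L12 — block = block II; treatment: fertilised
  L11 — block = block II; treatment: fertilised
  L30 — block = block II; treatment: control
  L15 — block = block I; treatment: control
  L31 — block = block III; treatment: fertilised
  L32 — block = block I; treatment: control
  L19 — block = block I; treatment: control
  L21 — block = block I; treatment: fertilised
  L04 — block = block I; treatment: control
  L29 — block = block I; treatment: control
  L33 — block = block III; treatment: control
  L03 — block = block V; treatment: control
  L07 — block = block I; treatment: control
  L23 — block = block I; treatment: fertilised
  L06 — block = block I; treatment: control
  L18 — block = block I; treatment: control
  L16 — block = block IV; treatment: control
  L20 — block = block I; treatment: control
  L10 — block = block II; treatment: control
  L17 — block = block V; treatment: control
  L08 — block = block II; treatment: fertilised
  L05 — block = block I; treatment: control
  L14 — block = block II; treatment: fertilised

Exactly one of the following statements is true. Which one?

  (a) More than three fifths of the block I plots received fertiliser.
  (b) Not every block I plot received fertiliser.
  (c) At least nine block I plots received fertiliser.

|A| = 18, |A ∩ B| = 4, |A ∖ B| = 14.
(a) requires |A ∩ B| / |A| > 3/5: false.
(b) requires A ⊄ B (|A ∖ B| ≥ 1): true.
(c) requires |A ∩ B| ≥ 9: false.

(b)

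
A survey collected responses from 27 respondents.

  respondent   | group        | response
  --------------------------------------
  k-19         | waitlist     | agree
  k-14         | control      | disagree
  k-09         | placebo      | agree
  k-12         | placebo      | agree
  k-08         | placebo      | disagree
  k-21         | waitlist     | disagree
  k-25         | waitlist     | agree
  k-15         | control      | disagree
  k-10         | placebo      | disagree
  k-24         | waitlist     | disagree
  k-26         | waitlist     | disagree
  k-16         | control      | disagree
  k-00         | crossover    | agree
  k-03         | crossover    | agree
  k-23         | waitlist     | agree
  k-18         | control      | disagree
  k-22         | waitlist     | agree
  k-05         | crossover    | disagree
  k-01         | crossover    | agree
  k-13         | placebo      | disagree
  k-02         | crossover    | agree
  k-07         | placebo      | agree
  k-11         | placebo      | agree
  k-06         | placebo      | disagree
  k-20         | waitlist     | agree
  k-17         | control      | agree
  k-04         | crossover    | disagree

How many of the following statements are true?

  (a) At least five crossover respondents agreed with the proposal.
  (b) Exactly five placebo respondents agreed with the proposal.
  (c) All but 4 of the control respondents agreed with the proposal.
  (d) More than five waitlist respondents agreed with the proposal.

(a) crossover: |A| = 6, |A ∩ B| = 4; needs |A ∩ B| ≥ 5 — false.
(b) placebo: |A| = 8, |A ∩ B| = 4; needs |A ∩ B| = 5 — false.
(c) control: |A| = 5, |A ∩ B| = 1; needs |A ∖ B| = 4 — true.
(d) waitlist: |A| = 8, |A ∩ B| = 5; needs |A ∩ B| > 5 — false.

1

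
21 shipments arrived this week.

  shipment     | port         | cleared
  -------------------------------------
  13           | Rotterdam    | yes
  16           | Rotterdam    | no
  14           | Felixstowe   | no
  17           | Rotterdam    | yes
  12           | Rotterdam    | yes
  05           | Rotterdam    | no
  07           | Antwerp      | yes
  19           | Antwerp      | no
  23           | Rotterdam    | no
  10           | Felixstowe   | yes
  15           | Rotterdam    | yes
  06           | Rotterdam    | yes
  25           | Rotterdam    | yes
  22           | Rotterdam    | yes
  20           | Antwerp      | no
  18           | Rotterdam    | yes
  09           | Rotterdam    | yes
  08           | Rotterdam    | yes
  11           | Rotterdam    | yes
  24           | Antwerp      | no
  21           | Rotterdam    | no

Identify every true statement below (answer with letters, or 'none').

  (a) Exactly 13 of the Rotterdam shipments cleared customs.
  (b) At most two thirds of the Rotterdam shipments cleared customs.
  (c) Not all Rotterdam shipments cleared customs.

|A| = 15, |A ∩ B| = 11, |A ∖ B| = 4.
(a) |A ∩ B| = 13: fails.
(b) |A ∩ B| / |A| ≤ 2/3: fails.
(c) A ⊄ B (|A ∖ B| ≥ 1): holds.

(c)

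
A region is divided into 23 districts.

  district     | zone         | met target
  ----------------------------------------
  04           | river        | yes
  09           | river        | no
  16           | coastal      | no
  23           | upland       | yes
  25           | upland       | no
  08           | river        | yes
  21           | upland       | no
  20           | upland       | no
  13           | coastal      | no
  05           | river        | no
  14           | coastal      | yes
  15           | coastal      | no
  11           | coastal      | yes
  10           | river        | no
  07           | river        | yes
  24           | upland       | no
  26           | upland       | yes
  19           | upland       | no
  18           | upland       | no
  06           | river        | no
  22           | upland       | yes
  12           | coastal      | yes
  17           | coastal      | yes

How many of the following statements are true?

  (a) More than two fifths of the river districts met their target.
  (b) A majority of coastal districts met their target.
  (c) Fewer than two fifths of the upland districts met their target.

(a) river: |A| = 7, |A ∩ B| = 3; needs |A ∩ B| / |A| > 2/5 — true.
(b) coastal: |A| = 7, |A ∩ B| = 4; needs |A ∩ B| > |A ∖ B| — true.
(c) upland: |A| = 9, |A ∩ B| = 3; needs |A ∩ B| / |A| < 2/5 — true.

3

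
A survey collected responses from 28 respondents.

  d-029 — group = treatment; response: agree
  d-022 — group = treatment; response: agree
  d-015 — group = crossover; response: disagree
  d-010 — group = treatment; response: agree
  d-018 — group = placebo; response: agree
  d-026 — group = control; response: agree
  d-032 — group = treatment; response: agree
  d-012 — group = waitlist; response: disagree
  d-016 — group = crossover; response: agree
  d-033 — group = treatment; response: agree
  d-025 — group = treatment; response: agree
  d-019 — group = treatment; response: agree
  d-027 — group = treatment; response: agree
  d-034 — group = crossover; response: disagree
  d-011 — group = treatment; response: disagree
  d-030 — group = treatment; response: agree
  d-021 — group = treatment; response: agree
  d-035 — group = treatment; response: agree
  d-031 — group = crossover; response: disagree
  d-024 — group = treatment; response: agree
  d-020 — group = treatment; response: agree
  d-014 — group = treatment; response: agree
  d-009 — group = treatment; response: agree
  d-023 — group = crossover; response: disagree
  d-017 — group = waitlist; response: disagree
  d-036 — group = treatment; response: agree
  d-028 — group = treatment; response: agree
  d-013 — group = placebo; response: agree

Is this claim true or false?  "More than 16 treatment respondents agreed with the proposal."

True

Truth condition: |A ∩ B| > 16.
|A| = 18, |A ∩ B| = 17, |A ∖ B| = 1.
|A ∩ B| = 17, so the statement is true.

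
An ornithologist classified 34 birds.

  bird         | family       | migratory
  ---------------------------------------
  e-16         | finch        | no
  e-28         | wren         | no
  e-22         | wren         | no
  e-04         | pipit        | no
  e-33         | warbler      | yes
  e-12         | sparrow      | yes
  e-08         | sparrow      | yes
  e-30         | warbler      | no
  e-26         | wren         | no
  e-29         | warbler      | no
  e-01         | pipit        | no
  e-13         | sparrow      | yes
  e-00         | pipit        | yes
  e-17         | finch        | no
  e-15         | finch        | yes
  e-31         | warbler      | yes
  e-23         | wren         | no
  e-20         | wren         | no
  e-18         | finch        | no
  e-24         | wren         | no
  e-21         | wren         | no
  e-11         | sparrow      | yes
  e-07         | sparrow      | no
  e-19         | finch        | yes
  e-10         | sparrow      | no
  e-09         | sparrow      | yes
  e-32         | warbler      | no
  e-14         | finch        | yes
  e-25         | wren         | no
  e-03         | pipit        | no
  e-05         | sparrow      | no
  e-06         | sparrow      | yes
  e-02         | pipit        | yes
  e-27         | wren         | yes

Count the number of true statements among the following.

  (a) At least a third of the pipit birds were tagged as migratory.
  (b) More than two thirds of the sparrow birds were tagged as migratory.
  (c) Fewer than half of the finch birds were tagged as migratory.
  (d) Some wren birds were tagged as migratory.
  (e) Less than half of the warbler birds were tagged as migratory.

(a) pipit: |A| = 5, |A ∩ B| = 2; needs |A ∩ B| / |A| ≥ 1/3 — true.
(b) sparrow: |A| = 9, |A ∩ B| = 6; needs |A ∩ B| / |A| > 2/3 — false.
(c) finch: |A| = 6, |A ∩ B| = 3; needs |A ∩ B| < |A ∖ B| — false.
(d) wren: |A| = 9, |A ∩ B| = 1; needs A ∩ B ≠ ∅ (|A ∩ B| ≥ 1) — true.
(e) warbler: |A| = 5, |A ∩ B| = 2; needs |A ∩ B| < |A ∖ B| — true.

3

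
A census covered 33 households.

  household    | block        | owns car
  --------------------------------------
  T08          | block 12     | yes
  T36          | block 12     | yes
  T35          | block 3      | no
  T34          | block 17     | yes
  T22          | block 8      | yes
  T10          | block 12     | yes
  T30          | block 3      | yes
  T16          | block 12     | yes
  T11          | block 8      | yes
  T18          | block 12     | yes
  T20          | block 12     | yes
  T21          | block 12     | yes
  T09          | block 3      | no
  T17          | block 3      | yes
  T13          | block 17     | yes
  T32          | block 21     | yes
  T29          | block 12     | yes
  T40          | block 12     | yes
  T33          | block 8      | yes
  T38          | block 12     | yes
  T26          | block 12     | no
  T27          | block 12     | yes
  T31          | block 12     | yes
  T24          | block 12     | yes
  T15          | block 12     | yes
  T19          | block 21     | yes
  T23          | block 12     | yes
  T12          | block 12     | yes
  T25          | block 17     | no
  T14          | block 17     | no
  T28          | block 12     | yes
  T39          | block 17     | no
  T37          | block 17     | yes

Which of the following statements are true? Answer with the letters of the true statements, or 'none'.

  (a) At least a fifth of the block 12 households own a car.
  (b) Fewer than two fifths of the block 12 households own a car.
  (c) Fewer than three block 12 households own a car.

(a)

|A| = 18, |A ∩ B| = 17, |A ∖ B| = 1.
(a) |A ∩ B| / |A| ≥ 1/5: holds.
(b) |A ∩ B| / |A| < 2/5: fails.
(c) |A ∩ B| < 3: fails.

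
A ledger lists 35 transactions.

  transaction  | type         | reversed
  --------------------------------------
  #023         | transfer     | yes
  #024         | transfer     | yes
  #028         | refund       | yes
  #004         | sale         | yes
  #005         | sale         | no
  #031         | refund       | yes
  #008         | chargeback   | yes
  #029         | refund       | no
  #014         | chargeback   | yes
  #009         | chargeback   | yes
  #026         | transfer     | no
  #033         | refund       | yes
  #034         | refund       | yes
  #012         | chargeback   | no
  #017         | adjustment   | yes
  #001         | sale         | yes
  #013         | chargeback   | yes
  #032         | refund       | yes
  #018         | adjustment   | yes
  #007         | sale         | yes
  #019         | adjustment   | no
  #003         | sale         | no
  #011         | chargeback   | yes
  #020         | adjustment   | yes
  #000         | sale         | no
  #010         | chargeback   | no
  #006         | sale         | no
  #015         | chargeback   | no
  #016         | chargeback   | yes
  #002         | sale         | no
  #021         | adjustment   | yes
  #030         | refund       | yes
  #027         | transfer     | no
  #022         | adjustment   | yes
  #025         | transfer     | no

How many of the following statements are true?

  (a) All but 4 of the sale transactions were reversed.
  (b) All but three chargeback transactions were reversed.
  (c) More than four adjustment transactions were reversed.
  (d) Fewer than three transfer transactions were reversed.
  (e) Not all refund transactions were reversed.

4

(a) sale: |A| = 8, |A ∩ B| = 3; needs |A ∖ B| = 4 — false.
(b) chargeback: |A| = 9, |A ∩ B| = 6; needs |A ∖ B| = 3 — true.
(c) adjustment: |A| = 6, |A ∩ B| = 5; needs |A ∩ B| > 4 — true.
(d) transfer: |A| = 5, |A ∩ B| = 2; needs |A ∩ B| < 3 — true.
(e) refund: |A| = 7, |A ∩ B| = 6; needs A ⊄ B (|A ∖ B| ≥ 1) — true.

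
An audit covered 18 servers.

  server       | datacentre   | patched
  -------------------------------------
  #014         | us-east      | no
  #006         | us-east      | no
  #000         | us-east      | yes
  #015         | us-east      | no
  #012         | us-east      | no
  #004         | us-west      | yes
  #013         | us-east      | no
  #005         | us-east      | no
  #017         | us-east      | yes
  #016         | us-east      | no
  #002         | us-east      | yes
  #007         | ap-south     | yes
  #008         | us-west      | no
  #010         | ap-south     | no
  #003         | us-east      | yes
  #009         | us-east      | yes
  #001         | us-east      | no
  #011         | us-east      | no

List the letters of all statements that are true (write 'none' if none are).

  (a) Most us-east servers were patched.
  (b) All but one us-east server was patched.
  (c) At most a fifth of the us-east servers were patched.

none

|A| = 14, |A ∩ B| = 5, |A ∖ B| = 9.
(a) |A ∩ B| > |A ∖ B|: fails.
(b) |A ∖ B| = 1: fails.
(c) |A ∩ B| / |A| ≤ 1/5: fails.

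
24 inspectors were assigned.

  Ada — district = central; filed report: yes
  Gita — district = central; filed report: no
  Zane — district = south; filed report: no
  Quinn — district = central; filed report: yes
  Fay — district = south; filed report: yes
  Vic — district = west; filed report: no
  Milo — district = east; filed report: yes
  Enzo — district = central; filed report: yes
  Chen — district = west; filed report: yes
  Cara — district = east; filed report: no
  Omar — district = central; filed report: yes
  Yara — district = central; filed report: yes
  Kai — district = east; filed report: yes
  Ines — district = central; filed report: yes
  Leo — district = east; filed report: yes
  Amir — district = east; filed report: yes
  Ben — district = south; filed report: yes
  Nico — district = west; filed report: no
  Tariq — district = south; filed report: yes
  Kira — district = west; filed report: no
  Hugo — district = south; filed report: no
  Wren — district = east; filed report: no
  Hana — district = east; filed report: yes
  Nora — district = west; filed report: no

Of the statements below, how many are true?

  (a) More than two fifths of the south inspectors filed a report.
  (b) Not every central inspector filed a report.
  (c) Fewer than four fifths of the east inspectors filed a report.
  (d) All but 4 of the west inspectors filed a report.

(a) south: |A| = 5, |A ∩ B| = 3; needs |A ∩ B| / |A| > 2/5 — true.
(b) central: |A| = 7, |A ∩ B| = 6; needs A ⊄ B (|A ∖ B| ≥ 1) — true.
(c) east: |A| = 7, |A ∩ B| = 5; needs |A ∩ B| / |A| < 4/5 — true.
(d) west: |A| = 5, |A ∩ B| = 1; needs |A ∖ B| = 4 — true.

4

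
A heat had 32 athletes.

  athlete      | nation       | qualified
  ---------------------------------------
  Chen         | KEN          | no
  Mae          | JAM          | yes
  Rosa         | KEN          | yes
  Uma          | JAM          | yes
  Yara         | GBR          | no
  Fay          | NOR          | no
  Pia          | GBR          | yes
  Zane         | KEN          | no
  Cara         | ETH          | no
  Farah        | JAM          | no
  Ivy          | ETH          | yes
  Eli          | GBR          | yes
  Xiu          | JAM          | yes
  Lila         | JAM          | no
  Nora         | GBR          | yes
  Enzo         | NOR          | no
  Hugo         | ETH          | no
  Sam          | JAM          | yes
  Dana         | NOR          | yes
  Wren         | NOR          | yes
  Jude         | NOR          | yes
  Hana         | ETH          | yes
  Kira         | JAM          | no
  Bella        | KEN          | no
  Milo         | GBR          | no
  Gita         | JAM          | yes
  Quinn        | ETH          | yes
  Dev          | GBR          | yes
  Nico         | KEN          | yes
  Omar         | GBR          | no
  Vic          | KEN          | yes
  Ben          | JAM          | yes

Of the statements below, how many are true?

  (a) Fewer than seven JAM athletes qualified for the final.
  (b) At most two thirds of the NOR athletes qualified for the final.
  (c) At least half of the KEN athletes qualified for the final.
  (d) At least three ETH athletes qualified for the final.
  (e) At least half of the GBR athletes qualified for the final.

5

(a) JAM: |A| = 9, |A ∩ B| = 6; needs |A ∩ B| < 7 — true.
(b) NOR: |A| = 5, |A ∩ B| = 3; needs |A ∩ B| / |A| ≤ 2/3 — true.
(c) KEN: |A| = 6, |A ∩ B| = 3; needs |A ∩ B| ≥ |A ∖ B| — true.
(d) ETH: |A| = 5, |A ∩ B| = 3; needs |A ∩ B| ≥ 3 — true.
(e) GBR: |A| = 7, |A ∩ B| = 4; needs |A ∩ B| ≥ |A ∖ B| — true.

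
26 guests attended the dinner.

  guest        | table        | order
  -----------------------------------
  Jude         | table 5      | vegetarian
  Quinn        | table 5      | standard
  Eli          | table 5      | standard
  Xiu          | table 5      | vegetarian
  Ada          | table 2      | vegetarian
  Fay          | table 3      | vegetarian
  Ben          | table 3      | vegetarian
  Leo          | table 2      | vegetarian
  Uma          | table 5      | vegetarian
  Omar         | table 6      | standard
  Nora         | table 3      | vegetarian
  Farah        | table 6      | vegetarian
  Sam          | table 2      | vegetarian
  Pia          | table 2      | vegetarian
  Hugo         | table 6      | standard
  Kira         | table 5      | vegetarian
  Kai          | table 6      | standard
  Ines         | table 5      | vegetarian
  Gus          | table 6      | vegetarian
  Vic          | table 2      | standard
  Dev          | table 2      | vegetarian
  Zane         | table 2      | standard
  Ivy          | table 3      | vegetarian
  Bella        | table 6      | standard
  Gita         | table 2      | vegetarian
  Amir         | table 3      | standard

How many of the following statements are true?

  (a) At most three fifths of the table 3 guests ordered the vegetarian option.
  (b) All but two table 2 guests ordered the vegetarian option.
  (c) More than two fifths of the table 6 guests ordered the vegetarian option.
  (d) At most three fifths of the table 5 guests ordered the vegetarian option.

1

(a) table 3: |A| = 5, |A ∩ B| = 4; needs |A ∩ B| / |A| ≤ 3/5 — false.
(b) table 2: |A| = 8, |A ∩ B| = 6; needs |A ∖ B| = 2 — true.
(c) table 6: |A| = 6, |A ∩ B| = 2; needs |A ∩ B| / |A| > 2/5 — false.
(d) table 5: |A| = 7, |A ∩ B| = 5; needs |A ∩ B| / |A| ≤ 3/5 — false.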